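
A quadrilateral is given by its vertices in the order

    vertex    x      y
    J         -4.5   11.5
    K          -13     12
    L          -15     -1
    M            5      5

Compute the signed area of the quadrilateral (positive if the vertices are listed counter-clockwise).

Apply the shoelace (surveyor's) formula: 2A = Σ (x_i·y_{i+1} − x_{i+1}·y_i), indices taken mod 4.
J→K: (-4.5)(12) − (-13)(11.5) = 95.5
K→L: (-13)(-1) − (-15)(12) = 193
L→M: (-15)(5) − (5)(-1) = -70
M→J: (5)(11.5) − (-4.5)(5) = 80
Σ = 298.5
Signed area = Σ/2 = 149.25 (positive ⇒ counter-clockwise traversal).

149.25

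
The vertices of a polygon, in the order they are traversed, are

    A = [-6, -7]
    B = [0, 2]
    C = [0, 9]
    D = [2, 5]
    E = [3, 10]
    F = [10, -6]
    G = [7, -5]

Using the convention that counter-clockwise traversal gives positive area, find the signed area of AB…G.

Cross-terms: -12, 0, -18, 5, -118, -8, -79  ⇒  Σ = -230
Signed area = Σ/2 = -115 (negative ⇒ clockwise traversal).

-115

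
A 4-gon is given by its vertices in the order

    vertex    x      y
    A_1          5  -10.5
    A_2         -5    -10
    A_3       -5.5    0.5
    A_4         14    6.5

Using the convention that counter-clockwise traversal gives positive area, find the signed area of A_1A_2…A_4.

Apply the surveyor's formula: 2A = Σ (x_i·y_{i+1} − x_{i+1}·y_i), indices taken mod 4.
Σ = (-102.5) + (-57.5) + (-42.75) + (-179.5) = -382.25
Signed area = Σ/2 = -191.125 (negative ⇒ clockwise traversal).

-191.125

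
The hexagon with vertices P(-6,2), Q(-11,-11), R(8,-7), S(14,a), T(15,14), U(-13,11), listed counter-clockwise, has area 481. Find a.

Write out the shoelace sum; only the two edges meeting at S involve a:
2·Area = [(8·a − 14·(-7)) + (14·14 − 15·a)] + 640
       = -7·a + 934 = 962
⇒ a = -4.

-4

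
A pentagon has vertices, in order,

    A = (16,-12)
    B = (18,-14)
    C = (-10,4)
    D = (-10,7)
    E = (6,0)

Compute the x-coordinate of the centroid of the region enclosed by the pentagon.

Apply Gauss's area formula. First the cross-terms c_i = x_i·y_{i+1} − x_{i+1}·y_i:
  -8, -68, -30, -42, -72  ⇒  2A = -220, A = -110.
Then Σ (x_i + x_{i+1})·c_i = -1632, so x̄ = -1632 / (6·(-110)) = 136/55.

136/55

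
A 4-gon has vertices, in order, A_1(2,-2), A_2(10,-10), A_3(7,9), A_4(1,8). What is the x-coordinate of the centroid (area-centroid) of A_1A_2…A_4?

Apply the shoelace formula. First the cross-terms c_i = x_i·y_{i+1} − x_{i+1}·y_i:
  0, 160, 47, -18  ⇒  2A = 189, A = 94.5.
Then Σ (x_i + x_{i+1})·c_i = 3042, so x̄ = 3042 / (6·94.5) = 338/63.

338/63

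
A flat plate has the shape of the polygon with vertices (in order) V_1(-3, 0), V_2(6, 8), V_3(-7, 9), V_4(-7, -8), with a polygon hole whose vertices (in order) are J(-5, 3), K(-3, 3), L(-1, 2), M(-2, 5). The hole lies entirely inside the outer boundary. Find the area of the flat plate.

86

Outer boundary:
V_1→V_2: (-3)(8) − (6)(0) = -24
V_2→V_3: (6)(9) − (-7)(8) = 110
V_3→V_4: (-7)(-8) − (-7)(9) = 119
V_4→V_1: (-7)(0) − (-3)(-8) = -24
Σ = 181
Area = |Σ|/2 = 90.5.
Hole:
Cross-terms: -6, -3, -1, 19  ⇒  Σ = 9
Area = |Σ|/2 = 4.5.
Net area = 90.5 − 4.5 = 86.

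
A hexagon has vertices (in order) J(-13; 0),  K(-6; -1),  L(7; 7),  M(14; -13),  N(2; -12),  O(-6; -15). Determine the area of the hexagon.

Apply Gauss's area formula: 2A = Σ (x_i·y_{i+1} − x_{i+1}·y_i), indices taken mod 6.
Σ = (13) + (-35) + (-189) + (-142) + (-102) + (-195) = -650
Area = |Σ|/2 = 325.

325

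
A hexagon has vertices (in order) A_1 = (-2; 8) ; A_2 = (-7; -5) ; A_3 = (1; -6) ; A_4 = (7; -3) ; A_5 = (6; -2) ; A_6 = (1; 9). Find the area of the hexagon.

Apply the surveyor's formula: 2A = Σ (x_i·y_{i+1} − x_{i+1}·y_i), indices taken mod 6.
A_1→A_2: (-2)(-5) − (-7)(8) = 66
A_2→A_3: (-7)(-6) − (1)(-5) = 47
A_3→A_4: (1)(-3) − (7)(-6) = 39
A_4→A_5: (7)(-2) − (6)(-3) = 4
A_5→A_6: (6)(9) − (1)(-2) = 56
A_6→A_1: (1)(8) − (-2)(9) = 26
Σ = 238
Area = |Σ|/2 = 119.

119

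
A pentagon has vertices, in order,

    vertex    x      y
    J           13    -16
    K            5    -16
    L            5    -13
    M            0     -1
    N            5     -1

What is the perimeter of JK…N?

46

|JK| = √((-8)² + (0)²) = √64 = 8
|KL| = √((0)² + (3)²) = √9 = 3
|LM| = √((-5)² + (12)²) = √169 = 13
|MN| = √((5)² + (0)²) = √25 = 5
|NJ| = √((8)² + (-15)²) = √289 = 17
Perimeter = 8 + 3 + 13 + 5 + 17 = 46.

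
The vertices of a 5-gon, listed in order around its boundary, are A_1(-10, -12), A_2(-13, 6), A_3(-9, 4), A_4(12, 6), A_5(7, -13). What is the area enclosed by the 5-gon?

Apply the shoelace (surveyor's) formula: 2A = Σ (x_i·y_{i+1} − x_{i+1}·y_i), indices taken mod 5.
Cross-terms: -216, 2, -102, -198, -214  ⇒  Σ = -728
Area = |Σ|/2 = 364.

364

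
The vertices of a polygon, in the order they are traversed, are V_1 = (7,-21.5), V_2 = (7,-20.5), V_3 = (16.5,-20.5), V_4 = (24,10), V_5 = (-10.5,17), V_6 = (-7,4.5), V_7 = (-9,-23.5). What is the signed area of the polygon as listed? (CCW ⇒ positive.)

1003.25

Σ = (7) + (194.75) + (657) + (513) + (71.75) + (205) + (358) = 2006.5
Signed area = Σ/2 = 1003.25 (positive ⇒ counter-clockwise traversal).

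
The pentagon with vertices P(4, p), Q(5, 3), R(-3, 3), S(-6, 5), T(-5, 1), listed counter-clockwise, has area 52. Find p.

-5

The doubled signed area Σ (x_i y_{i+1} − x_{i+1} y_i) is linear in p.
With p=0 it equals 54; the coefficient of p is -10 (from the two edges through P).
So -10·p + 54 = 2·52 = 104 ⇒ p = -5.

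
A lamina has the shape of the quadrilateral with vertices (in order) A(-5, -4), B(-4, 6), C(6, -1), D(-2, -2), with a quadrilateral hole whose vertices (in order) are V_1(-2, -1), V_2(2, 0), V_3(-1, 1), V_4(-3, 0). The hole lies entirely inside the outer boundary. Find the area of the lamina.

Outer boundary:
Σ = (-46) + (-32) + (-14) + (-2) = -94
Area = |Σ|/2 = 47.
Hole:
Apply the surveyor's formula: 2A = Σ (x_i·y_{i+1} − x_{i+1}·y_i), indices taken mod 4.
V_1→V_2: (-2)(0) − (2)(-1) = 2
V_2→V_3: (2)(1) − (-1)(0) = 2
V_3→V_4: (-1)(0) − (-3)(1) = 3
V_4→V_1: (-3)(-1) − (-2)(0) = 3
Σ = 10
Area = |Σ|/2 = 5.
Net area = 47 − 5 = 42.

42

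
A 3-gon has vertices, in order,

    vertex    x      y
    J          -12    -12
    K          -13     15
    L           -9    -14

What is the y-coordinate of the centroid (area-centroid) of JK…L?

Apply the shoelace (surveyor's) formula. First the cross-terms c_i = x_i·y_{i+1} − x_{i+1}·y_i:
  -336, 317, -60  ⇒  2A = -79, A = -39.5.
Then Σ (y_i + y_{i+1})·c_i = 869, so ȳ = 869 / (6·(-39.5)) = -11/3.

-11/3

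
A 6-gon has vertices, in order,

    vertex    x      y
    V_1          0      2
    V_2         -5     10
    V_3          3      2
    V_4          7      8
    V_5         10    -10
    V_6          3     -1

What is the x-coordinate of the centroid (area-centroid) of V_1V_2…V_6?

119/24

Apply Gauss's area formula. First the cross-terms c_i = x_i·y_{i+1} − x_{i+1}·y_i:
  10, -40, 10, -150, 20, 6  ⇒  2A = -144, A = -72.
Then Σ (x_i + x_{i+1})·c_i = -2142, so x̄ = -2142 / (6·(-72)) = 119/24.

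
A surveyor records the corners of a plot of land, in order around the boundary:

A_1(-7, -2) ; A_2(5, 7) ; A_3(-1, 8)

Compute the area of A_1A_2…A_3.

33

Cross-terms: -39, 47, 58  ⇒  Σ = 66
Area = |Σ|/2 = 33.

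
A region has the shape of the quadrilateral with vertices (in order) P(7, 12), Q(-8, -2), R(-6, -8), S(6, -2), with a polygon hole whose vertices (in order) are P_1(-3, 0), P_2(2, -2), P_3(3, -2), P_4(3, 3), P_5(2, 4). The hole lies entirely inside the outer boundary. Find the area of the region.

119.5

Outer boundary:
Apply the shoelace formula: 2A = Σ (x_i·y_{i+1} − x_{i+1}·y_i), indices taken mod 4.
Cross-terms: 82, 52, 60, 86  ⇒  Σ = 280
Area = |Σ|/2 = 140.
Hole:
Apply Gauss's area formula: 2A = Σ (x_i·y_{i+1} − x_{i+1}·y_i), indices taken mod 5.
P_1→P_2: (-3)(-2) − (2)(0) = 6
P_2→P_3: (2)(-2) − (3)(-2) = 2
P_3→P_4: (3)(3) − (3)(-2) = 15
P_4→P_5: (3)(4) − (2)(3) = 6
P_5→P_1: (2)(0) − (-3)(4) = 12
Σ = 41
Area = |Σ|/2 = 20.5.
Net area = 140 − 20.5 = 119.5.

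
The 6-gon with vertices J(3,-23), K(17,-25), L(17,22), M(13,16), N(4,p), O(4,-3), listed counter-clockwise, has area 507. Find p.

8

The doubled signed area Σ (x_i y_{i+1} − x_{i+1} y_i) is linear in p.
With p=0 it equals 942; the coefficient of p is 9 (from the two edges through N).
So 9·p + 942 = 2·507 = 1014 ⇒ p = 8.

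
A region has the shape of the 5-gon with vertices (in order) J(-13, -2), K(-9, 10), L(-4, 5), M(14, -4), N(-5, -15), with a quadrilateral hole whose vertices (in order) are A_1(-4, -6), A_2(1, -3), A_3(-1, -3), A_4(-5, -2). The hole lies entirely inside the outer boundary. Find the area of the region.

300.5

Outer boundary:
Apply Gauss's area formula: 2A = Σ (x_i·y_{i+1} − x_{i+1}·y_i), indices taken mod 5.
Σ = (-148) + (-5) + (-54) + (-230) + (-185) = -622
Area = |Σ|/2 = 311.
Hole:
Σ = (18) + (-6) + (-13) + (22) = 21
Area = |Σ|/2 = 10.5.
Net area = 311 − 10.5 = 300.5.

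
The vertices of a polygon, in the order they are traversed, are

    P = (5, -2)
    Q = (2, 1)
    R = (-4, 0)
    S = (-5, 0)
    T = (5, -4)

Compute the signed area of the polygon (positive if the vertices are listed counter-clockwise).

21.5

Σ = (9) + (4) + (0) + (20) + (10) = 43
Signed area = Σ/2 = 21.5 (positive ⇒ counter-clockwise traversal).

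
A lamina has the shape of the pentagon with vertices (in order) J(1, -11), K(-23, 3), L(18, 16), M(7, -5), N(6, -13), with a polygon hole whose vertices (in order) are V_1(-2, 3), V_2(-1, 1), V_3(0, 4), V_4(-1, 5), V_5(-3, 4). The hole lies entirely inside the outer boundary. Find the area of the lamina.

Outer boundary:
Apply the shoelace (surveyor's) formula: 2A = Σ (x_i·y_{i+1} − x_{i+1}·y_i), indices taken mod 5.
Σ = (-250) + (-422) + (-202) + (-61) + (-53) = -988
Area = |Σ|/2 = 494.
Hole:
Apply the surveyor's formula: 2A = Σ (x_i·y_{i+1} − x_{i+1}·y_i), indices taken mod 5.
Σ = (1) + (-4) + (4) + (11) + (-1) = 11
Area = |Σ|/2 = 5.5.
Net area = 494 − 5.5 = 488.5.

488.5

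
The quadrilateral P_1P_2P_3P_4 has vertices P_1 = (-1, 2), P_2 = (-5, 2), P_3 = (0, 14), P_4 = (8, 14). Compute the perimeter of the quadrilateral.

40

|P_1P_2| = √((-4)² + (0)²) = √16 = 4
|P_2P_3| = √((5)² + (12)²) = √169 = 13
|P_3P_4| = √((8)² + (0)²) = √64 = 8
|P_4P_1| = √((-9)² + (-12)²) = √225 = 15
Perimeter = 4 + 13 + 8 + 15 = 40.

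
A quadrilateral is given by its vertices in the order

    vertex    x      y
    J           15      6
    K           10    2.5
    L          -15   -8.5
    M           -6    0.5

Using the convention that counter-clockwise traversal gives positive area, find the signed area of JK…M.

-86

Cross-terms: -22.5, -47.5, -58.5, -43.5  ⇒  Σ = -172
Signed area = Σ/2 = -86 (negative ⇒ clockwise traversal).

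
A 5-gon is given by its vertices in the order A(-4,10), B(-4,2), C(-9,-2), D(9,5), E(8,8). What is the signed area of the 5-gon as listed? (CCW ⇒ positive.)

Apply Gauss's area formula: 2A = Σ (x_i·y_{i+1} − x_{i+1}·y_i), indices taken mod 5.
Σ = (32) + (26) + (-27) + (32) + (112) = 175
Signed area = Σ/2 = 87.5 (positive ⇒ counter-clockwise traversal).

87.5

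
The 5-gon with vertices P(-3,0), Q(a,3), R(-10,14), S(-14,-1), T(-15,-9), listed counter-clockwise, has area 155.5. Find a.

0

The doubled signed area Σ (x_i y_{i+1} − x_{i+1} y_i) is linear in a.
With a=0 it equals 311; the coefficient of a is 14 (from the two edges through Q).
So 14·a + 311 = 2·155.5 = 311 ⇒ a = 0.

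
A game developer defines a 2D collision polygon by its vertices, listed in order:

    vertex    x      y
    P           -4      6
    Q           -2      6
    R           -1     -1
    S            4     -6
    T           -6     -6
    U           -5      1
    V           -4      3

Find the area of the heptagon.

P→Q: (-4)(6) − (-2)(6) = -12
Q→R: (-2)(-1) − (-1)(6) = 8
R→S: (-1)(-6) − (4)(-1) = 10
S→T: (4)(-6) − (-6)(-6) = -60
T→U: (-6)(1) − (-5)(-6) = -36
U→V: (-5)(3) − (-4)(1) = -11
V→P: (-4)(6) − (-4)(3) = -12
Σ = -113
Area = |Σ|/2 = 56.5.

56.5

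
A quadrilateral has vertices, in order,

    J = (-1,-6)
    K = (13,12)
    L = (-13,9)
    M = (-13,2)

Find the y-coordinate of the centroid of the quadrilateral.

227/51

Apply the shoelace formula. First the cross-terms c_i = x_i·y_{i+1} − x_{i+1}·y_i:
  66, 273, 91, 80  ⇒  2A = 510, A = 255.
Then Σ (y_i + y_{i+1})·c_i = 6810, so ȳ = 6810 / (6·255) = 227/51.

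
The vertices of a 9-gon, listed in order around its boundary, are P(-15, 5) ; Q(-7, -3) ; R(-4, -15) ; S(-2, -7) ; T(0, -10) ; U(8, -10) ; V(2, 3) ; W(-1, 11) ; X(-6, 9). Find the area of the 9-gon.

251

Σ = (80) + (93) + (-2) + (20) + (80) + (44) + (25) + (57) + (105) = 502
Area = |Σ|/2 = 251.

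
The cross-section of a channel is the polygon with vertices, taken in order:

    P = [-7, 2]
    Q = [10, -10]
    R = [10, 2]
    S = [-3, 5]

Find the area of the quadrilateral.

127.5

Apply the shoelace formula: 2A = Σ (x_i·y_{i+1} − x_{i+1}·y_i), indices taken mod 4.
Σ = (50) + (120) + (56) + (29) = 255
Area = |Σ|/2 = 127.5.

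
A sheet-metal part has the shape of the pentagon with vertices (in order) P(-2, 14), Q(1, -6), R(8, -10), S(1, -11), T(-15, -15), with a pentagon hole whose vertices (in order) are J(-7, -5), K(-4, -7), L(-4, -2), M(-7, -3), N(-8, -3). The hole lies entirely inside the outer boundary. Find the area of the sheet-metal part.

219.5

Outer boundary:
P→Q: (-2)(-6) − (1)(14) = -2
Q→R: (1)(-10) − (8)(-6) = 38
R→S: (8)(-11) − (1)(-10) = -78
S→T: (1)(-15) − (-15)(-11) = -180
T→P: (-15)(14) − (-2)(-15) = -240
Σ = -462
Area = |Σ|/2 = 231.
Hole:
Cross-terms: 29, -20, -2, -3, 19  ⇒  Σ = 23
Area = |Σ|/2 = 11.5.
Net area = 231 − 11.5 = 219.5.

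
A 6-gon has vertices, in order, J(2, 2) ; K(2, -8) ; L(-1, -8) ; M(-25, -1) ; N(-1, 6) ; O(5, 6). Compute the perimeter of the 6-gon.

|JK| = √((0)² + (-10)²) = √100 = 10
|KL| = √((-3)² + (0)²) = √9 = 3
|LM| = √((-24)² + (7)²) = √625 = 25
|MN| = √((24)² + (7)²) = √625 = 25
|NO| = √((6)² + (0)²) = √36 = 6
|OJ| = √((-3)² + (-4)²) = √25 = 5
Perimeter = 10 + 3 + 25 + 25 + 6 + 5 = 74.

74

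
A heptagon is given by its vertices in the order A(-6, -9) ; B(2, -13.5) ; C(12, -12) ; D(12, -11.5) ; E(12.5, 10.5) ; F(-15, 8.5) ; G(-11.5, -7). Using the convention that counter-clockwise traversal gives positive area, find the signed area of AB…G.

Apply the surveyor's formula: 2A = Σ (x_i·y_{i+1} − x_{i+1}·y_i), indices taken mod 7.
A→B: (-6)(-13.5) − (2)(-9) = 99
B→C: (2)(-12) − (12)(-13.5) = 138
C→D: (12)(-11.5) − (12)(-12) = 6
D→E: (12)(10.5) − (12.5)(-11.5) = 269.75
E→F: (12.5)(8.5) − (-15)(10.5) = 263.75
F→G: (-15)(-7) − (-11.5)(8.5) = 202.75
G→A: (-11.5)(-9) − (-6)(-7) = 61.5
Σ = 1040.75
Signed area = Σ/2 = 520.375 (positive ⇒ counter-clockwise traversal).

520.375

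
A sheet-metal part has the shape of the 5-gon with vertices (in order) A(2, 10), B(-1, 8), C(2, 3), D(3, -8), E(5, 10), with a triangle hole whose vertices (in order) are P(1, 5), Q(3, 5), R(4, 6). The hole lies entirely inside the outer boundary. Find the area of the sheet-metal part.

Outer boundary:
A→B: (2)(8) − (-1)(10) = 26
B→C: (-1)(3) − (2)(8) = -19
C→D: (2)(-8) − (3)(3) = -25
D→E: (3)(10) − (5)(-8) = 70
E→A: (5)(10) − (2)(10) = 30
Σ = 82
Area = |Σ|/2 = 41.
Hole:
Σ = (-10) + (-2) + (14) = 2
Area = |Σ|/2 = 1.
Net area = 41 − 1 = 40.

40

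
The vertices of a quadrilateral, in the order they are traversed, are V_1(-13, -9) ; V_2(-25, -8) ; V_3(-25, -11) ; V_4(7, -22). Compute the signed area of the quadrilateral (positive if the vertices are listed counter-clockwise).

Σ = (-121) + (75) + (627) + (-349) = 232
Signed area = Σ/2 = 116 (positive ⇒ counter-clockwise traversal).

116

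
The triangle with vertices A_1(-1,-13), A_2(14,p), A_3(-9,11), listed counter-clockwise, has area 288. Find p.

The doubled signed area Σ (x_i y_{i+1} − x_{i+1} y_i) is linear in p.
With p=0 it equals 464; the coefficient of p is 8 (from the two edges through A_2).
So 8·p + 464 = 2·288 = 576 ⇒ p = 14.

14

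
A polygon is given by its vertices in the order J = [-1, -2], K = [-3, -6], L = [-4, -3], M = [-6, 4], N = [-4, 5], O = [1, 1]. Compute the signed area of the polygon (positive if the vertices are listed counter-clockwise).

-36.5

J→K: (-1)(-6) − (-3)(-2) = 0
K→L: (-3)(-3) − (-4)(-6) = -15
L→M: (-4)(4) − (-6)(-3) = -34
M→N: (-6)(5) − (-4)(4) = -14
N→O: (-4)(1) − (1)(5) = -9
O→J: (1)(-2) − (-1)(1) = -1
Σ = -73
Signed area = Σ/2 = -36.5 (negative ⇒ clockwise traversal).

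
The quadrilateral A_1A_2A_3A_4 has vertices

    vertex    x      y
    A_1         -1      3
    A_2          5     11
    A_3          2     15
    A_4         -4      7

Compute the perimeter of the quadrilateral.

30

|A_1A_2| = √((6)² + (8)²) = √100 = 10
|A_2A_3| = √((-3)² + (4)²) = √25 = 5
|A_3A_4| = √((-6)² + (-8)²) = √100 = 10
|A_4A_1| = √((3)² + (-4)²) = √25 = 5
Perimeter = 10 + 5 + 10 + 5 = 30.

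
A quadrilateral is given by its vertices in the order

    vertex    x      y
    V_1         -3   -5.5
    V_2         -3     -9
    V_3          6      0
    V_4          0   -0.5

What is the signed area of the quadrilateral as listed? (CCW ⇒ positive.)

30

Apply Gauss's area formula: 2A = Σ (x_i·y_{i+1} − x_{i+1}·y_i), indices taken mod 4.
Σ = (10.5) + (54) + (-3) + (-1.5) = 60
Signed area = Σ/2 = 30 (positive ⇒ counter-clockwise traversal).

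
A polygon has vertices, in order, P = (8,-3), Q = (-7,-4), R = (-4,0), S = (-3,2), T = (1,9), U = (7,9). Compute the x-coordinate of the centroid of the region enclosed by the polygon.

530/253

Apply the shoelace (surveyor's) formula. First the cross-terms c_i = x_i·y_{i+1} − x_{i+1}·y_i:
  -53, -16, -8, -29, -54, -93  ⇒  2A = -253, A = -126.5.
Then Σ (x_i + x_{i+1})·c_i = -1590, so x̄ = -1590 / (6·(-126.5)) = 530/253.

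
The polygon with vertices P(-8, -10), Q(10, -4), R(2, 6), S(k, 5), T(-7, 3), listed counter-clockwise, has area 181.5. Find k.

Write out the shoelace sum; only the two edges meeting at S involve k:
2·Area = [(2·5 − k·6) + (k·3 − (-7)·5)] + 294
       = -3·k + 339 = 363
⇒ k = -8.

-8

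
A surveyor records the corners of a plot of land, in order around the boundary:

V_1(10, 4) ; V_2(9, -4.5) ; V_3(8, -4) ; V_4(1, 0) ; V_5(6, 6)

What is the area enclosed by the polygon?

53.5

Σ = (-81) + (0) + (4) + (6) + (-36) = -107
Area = |Σ|/2 = 53.5.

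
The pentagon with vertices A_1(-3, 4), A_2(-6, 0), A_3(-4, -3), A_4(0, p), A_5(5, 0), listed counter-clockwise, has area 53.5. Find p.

-5

Write out the shoelace sum; only the two edges meeting at A_4 involve p:
2·Area = [((-4)·p − 0·(-3)) + (0·0 − 5·p)] + 62
       = -9·p + 62 = 107
⇒ p = -5.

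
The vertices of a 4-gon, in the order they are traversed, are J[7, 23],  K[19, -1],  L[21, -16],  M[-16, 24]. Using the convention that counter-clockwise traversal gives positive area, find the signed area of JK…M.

Apply Gauss's area formula: 2A = Σ (x_i·y_{i+1} − x_{i+1}·y_i), indices taken mod 4.
Σ = (-444) + (-283) + (248) + (-536) = -1015
Signed area = Σ/2 = -507.5 (negative ⇒ clockwise traversal).

-507.5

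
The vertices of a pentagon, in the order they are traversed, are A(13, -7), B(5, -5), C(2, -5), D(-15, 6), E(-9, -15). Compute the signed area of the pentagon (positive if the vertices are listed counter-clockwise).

214.5

Cross-terms: -30, -15, -63, 279, 258  ⇒  Σ = 429
Signed area = Σ/2 = 214.5 (positive ⇒ counter-clockwise traversal).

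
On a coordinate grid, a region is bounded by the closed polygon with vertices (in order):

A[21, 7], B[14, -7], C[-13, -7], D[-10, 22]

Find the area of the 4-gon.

Σ = (-245) + (-189) + (-356) + (-532) = -1322
Area = |Σ|/2 = 661.

661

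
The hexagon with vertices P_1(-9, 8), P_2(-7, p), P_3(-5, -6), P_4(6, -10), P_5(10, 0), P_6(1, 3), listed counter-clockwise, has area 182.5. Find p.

-4

The doubled signed area Σ (x_i y_{i+1} − x_{i+1} y_i) is linear in p.
With p=0 it equals 349; the coefficient of p is -4 (from the two edges through P_2).
So -4·p + 349 = 2·182.5 = 365 ⇒ p = -4.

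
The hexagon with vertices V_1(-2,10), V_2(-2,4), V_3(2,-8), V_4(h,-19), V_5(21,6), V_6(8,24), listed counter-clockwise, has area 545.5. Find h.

Write out the shoelace sum; only the two edges meeting at V_4 involve h:
2·Area = [(2·(-19) − h·(-8)) + (h·6 − 21·(-19))] + 604
       = 14·h + 965 = 1091
⇒ h = 9.

9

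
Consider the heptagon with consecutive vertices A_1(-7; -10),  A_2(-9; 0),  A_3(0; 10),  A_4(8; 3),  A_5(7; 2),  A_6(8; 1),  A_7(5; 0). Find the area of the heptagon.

Apply the surveyor's formula: 2A = Σ (x_i·y_{i+1} − x_{i+1}·y_i), indices taken mod 7.
Σ = (-90) + (-90) + (-80) + (-5) + (-9) + (-5) + (-50) = -329
Area = |Σ|/2 = 164.5.

164.5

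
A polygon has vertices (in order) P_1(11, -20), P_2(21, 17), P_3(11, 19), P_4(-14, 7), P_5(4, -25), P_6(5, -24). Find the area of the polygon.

838.5

Cross-terms: 607, 212, 343, 322, 29, 164  ⇒  Σ = 1677
Area = |Σ|/2 = 838.5.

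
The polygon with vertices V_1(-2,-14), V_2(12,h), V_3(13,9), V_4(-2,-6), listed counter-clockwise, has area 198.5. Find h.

-11

The doubled signed area Σ (x_i y_{i+1} − x_{i+1} y_i) is linear in h.
With h=0 it equals 232; the coefficient of h is -15 (from the two edges through V_2).
So -15·h + 232 = 2·198.5 = 397 ⇒ h = -11.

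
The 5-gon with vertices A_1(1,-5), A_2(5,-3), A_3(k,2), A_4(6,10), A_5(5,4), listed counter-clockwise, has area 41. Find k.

The doubled signed area Σ (x_i y_{i+1} − x_{i+1} y_i) is linear in k.
With k=0 it equals -35; the coefficient of k is 13 (from the two edges through A_3).
So 13·k + -35 = 2·41 = 82 ⇒ k = 9.

9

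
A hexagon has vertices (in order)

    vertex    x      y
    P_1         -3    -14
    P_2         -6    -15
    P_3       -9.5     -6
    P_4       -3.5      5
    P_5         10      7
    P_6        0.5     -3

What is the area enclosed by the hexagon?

Apply the surveyor's formula: 2A = Σ (x_i·y_{i+1} − x_{i+1}·y_i), indices taken mod 6.
Σ = (-39) + (-106.5) + (-68.5) + (-74.5) + (-33.5) + (-16) = -338
Area = |Σ|/2 = 169.

169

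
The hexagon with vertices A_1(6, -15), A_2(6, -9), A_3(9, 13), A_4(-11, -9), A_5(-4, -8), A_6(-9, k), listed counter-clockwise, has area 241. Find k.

-11

The doubled signed area Σ (x_i y_{i+1} − x_{i+1} y_i) is linear in k.
With k=0 it equals 372; the coefficient of k is -10 (from the two edges through A_6).
So -10·k + 372 = 2·241 = 482 ⇒ k = -11.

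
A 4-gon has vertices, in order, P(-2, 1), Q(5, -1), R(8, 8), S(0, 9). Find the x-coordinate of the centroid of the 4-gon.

77/27

Apply the shoelace formula. First the cross-terms c_i = x_i·y_{i+1} − x_{i+1}·y_i:
  -3, 48, 72, 18  ⇒  2A = 135, A = 67.5.
Then Σ (x_i + x_{i+1})·c_i = 1155, so x̄ = 1155 / (6·67.5) = 77/27.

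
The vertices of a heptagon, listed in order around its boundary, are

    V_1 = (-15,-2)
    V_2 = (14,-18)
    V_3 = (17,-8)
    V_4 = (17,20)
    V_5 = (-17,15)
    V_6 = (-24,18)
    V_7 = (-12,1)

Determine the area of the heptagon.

Σ = (298) + (194) + (476) + (595) + (54) + (192) + (39) = 1848
Area = |Σ|/2 = 924.

924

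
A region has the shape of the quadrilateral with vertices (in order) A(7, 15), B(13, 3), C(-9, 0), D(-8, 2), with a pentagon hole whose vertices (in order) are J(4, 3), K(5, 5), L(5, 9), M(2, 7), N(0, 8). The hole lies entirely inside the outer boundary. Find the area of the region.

Outer boundary:
Apply the shoelace (surveyor's) formula: 2A = Σ (x_i·y_{i+1} − x_{i+1}·y_i), indices taken mod 4.
Σ = (-174) + (27) + (-18) + (-134) = -299
Area = |Σ|/2 = 149.5.
Hole:
Apply the surveyor's formula: 2A = Σ (x_i·y_{i+1} − x_{i+1}·y_i), indices taken mod 5.
Cross-terms: 5, 20, 17, 16, -32  ⇒  Σ = 26
Area = |Σ|/2 = 13.
Net area = 149.5 − 13 = 136.5.

136.5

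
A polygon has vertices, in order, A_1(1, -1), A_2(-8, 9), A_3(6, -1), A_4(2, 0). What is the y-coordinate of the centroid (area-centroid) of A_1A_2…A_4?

Apply the shoelace (surveyor's) formula. First the cross-terms c_i = x_i·y_{i+1} − x_{i+1}·y_i:
  1, -46, 2, -2  ⇒  2A = -45, A = -22.5.
Then Σ (y_i + y_{i+1})·c_i = -360, so ȳ = -360 / (6·(-22.5)) = 8/3.

8/3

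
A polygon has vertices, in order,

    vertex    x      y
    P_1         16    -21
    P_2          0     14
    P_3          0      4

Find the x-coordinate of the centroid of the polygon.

16/3

Apply Gauss's area formula. First the cross-terms c_i = x_i·y_{i+1} − x_{i+1}·y_i:
  224, 0, -64  ⇒  2A = 160, A = 80.
Then Σ (x_i + x_{i+1})·c_i = 2560, so x̄ = 2560 / (6·80) = 16/3.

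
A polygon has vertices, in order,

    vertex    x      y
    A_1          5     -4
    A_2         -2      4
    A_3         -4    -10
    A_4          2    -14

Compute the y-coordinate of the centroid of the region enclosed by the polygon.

-526/93

Apply Gauss's area formula. First the cross-terms c_i = x_i·y_{i+1} − x_{i+1}·y_i:
  12, 36, 76, 62  ⇒  2A = 186, A = 93.
Then Σ (y_i + y_{i+1})·c_i = -3156, so ȳ = -3156 / (6·93) = -526/93.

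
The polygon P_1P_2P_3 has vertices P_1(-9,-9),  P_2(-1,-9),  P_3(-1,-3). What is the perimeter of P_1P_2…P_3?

|P_1P_2| = √((8)² + (0)²) = √64 = 8
|P_2P_3| = √((0)² + (6)²) = √36 = 6
|P_3P_1| = √((-8)² + (-6)²) = √100 = 10
Perimeter = 8 + 6 + 10 = 24.

24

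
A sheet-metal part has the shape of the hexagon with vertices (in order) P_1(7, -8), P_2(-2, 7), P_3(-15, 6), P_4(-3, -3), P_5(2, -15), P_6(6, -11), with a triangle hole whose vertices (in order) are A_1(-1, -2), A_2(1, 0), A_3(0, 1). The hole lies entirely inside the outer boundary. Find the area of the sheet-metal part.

166.5

Outer boundary:
Apply Gauss's area formula: 2A = Σ (x_i·y_{i+1} − x_{i+1}·y_i), indices taken mod 6.
Σ = (33) + (93) + (63) + (51) + (68) + (29) = 337
Area = |Σ|/2 = 168.5.
Hole:
Apply Gauss's area formula: 2A = Σ (x_i·y_{i+1} − x_{i+1}·y_i), indices taken mod 3.
Σ = (2) + (1) + (1) = 4
Area = |Σ|/2 = 2.
Net area = 168.5 − 2 = 166.5.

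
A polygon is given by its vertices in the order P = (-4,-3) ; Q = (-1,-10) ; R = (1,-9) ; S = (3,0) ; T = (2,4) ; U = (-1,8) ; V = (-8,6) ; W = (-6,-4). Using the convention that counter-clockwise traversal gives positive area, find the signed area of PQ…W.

Σ = (37) + (19) + (27) + (12) + (20) + (58) + (68) + (2) = 243
Signed area = Σ/2 = 121.5 (positive ⇒ counter-clockwise traversal).

121.5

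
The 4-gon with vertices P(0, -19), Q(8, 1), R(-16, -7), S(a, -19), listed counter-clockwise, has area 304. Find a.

-16

Write out the shoelace sum; only the two edges meeting at S involve a:
2·Area = [((-16)·(-19) − a·(-7)) + (a·(-19) − 0·(-19))] + 112
       = -12·a + 416 = 608
⇒ a = -16.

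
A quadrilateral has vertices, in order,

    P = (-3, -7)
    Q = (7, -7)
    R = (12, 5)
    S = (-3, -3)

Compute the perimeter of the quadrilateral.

44

|PQ| = √((10)² + (0)²) = √100 = 10
|QR| = √((5)² + (12)²) = √169 = 13
|RS| = √((-15)² + (-8)²) = √289 = 17
|SP| = √((0)² + (-4)²) = √16 = 4
Perimeter = 10 + 13 + 17 + 4 = 44.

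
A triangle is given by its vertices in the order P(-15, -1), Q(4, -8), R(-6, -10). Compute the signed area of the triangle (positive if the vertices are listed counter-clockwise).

-54

Cross-terms: 124, -88, -144  ⇒  Σ = -108
Signed area = Σ/2 = -54 (negative ⇒ clockwise traversal).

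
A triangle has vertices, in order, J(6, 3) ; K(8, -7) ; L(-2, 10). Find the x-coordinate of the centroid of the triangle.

4

Apply the shoelace (surveyor's) formula. First the cross-terms c_i = x_i·y_{i+1} − x_{i+1}·y_i:
  -66, 66, -66  ⇒  2A = -66, A = -33.
Then Σ (x_i + x_{i+1})·c_i = -792, so x̄ = -792 / (6·(-33)) = 4.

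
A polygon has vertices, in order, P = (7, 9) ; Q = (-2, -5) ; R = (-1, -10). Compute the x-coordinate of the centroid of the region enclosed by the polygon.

4/3

Apply the shoelace (surveyor's) formula. First the cross-terms c_i = x_i·y_{i+1} − x_{i+1}·y_i:
  -17, 15, 61  ⇒  2A = 59, A = 29.5.
Then Σ (x_i + x_{i+1})·c_i = 236, so x̄ = 236 / (6·29.5) = 4/3.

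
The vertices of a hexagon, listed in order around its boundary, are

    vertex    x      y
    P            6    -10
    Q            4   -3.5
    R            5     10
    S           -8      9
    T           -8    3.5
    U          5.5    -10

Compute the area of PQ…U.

155.625

Cross-terms: 19, 57.5, 125, 44, 60.75, 5  ⇒  Σ = 311.25
Area = |Σ|/2 = 155.625.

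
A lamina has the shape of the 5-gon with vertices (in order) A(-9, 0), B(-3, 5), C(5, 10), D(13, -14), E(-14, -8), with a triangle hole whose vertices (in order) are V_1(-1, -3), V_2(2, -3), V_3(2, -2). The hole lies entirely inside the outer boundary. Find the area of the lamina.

334.5

Outer boundary:
Σ = (-45) + (-55) + (-200) + (-300) + (-72) = -672
Area = |Σ|/2 = 336.
Hole:
Σ = (9) + (2) + (-8) = 3
Area = |Σ|/2 = 1.5.
Net area = 336 − 1.5 = 334.5.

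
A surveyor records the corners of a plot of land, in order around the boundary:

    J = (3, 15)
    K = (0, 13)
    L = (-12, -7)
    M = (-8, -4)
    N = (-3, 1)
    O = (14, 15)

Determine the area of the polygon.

Cross-terms: 39, 156, -8, -20, -59, 165  ⇒  Σ = 273
Area = |Σ|/2 = 136.5.

136.5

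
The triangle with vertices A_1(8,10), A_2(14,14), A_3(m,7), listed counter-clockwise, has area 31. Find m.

The doubled signed area Σ (x_i y_{i+1} − x_{i+1} y_i) is linear in m.
With m=0 it equals 14; the coefficient of m is -4 (from the two edges through A_3).
So -4·m + 14 = 2·31 = 62 ⇒ m = -12.

-12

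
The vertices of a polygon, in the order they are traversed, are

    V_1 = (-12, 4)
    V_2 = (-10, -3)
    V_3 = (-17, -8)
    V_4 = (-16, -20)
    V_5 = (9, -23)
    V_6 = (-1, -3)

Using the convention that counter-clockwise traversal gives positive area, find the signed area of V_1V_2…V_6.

Cross-terms: 76, 29, 212, 548, -50, -40  ⇒  Σ = 775
Signed area = Σ/2 = 387.5 (positive ⇒ counter-clockwise traversal).

387.5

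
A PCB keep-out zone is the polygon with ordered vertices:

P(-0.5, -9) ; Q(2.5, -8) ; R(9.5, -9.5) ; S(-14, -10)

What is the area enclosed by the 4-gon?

Σ = (26.5) + (52.25) + (-228) + (121) = -28.25
Area = |Σ|/2 = 14.125.

14.125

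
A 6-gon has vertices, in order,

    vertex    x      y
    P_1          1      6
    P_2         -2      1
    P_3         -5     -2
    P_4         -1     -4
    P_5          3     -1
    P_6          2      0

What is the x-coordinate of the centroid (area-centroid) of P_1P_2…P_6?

Apply the shoelace formula. First the cross-terms c_i = x_i·y_{i+1} − x_{i+1}·y_i:
  13, 9, 18, 13, 2, 12  ⇒  2A = 67, A = 33.5.
Then Σ (x_i + x_{i+1})·c_i = -112, so x̄ = -112 / (6·33.5) = -112/201.

-112/201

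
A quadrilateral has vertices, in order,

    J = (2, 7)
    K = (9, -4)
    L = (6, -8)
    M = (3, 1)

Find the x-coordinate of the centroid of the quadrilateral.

568/105

Apply Gauss's area formula. First the cross-terms c_i = x_i·y_{i+1} − x_{i+1}·y_i:
  -71, -48, 30, 19  ⇒  2A = -70, A = -35.
Then Σ (x_i + x_{i+1})·c_i = -1136, so x̄ = -1136 / (6·(-35)) = 568/105.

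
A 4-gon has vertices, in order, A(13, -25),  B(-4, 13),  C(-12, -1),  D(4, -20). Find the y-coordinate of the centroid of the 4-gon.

-1248/211

Apply the surveyor's formula. First the cross-terms c_i = x_i·y_{i+1} − x_{i+1}·y_i:
  69, 160, 244, 160  ⇒  2A = 633, A = 316.5.
Then Σ (y_i + y_{i+1})·c_i = -11232, so ȳ = -11232 / (6·316.5) = -1248/211.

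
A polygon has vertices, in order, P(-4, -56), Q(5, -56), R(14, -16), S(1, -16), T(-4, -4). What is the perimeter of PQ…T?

128

|PQ| = √((9)² + (0)²) = √81 = 9
|QR| = √((9)² + (40)²) = √1681 = 41
|RS| = √((-13)² + (0)²) = √169 = 13
|ST| = √((-5)² + (12)²) = √169 = 13
|TP| = √((0)² + (-52)²) = √2704 = 52
Perimeter = 9 + 41 + 13 + 13 + 52 = 128.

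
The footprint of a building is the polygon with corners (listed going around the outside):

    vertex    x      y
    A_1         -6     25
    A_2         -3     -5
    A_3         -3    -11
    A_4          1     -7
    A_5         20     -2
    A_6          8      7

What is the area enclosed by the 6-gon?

Apply Gauss's area formula: 2A = Σ (x_i·y_{i+1} − x_{i+1}·y_i), indices taken mod 6.
Cross-terms: 105, 18, 32, 138, 156, 242  ⇒  Σ = 691
Area = |Σ|/2 = 345.5.

345.5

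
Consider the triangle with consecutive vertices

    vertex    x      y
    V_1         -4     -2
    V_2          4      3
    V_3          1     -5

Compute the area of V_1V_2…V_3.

Apply the shoelace formula: 2A = Σ (x_i·y_{i+1} − x_{i+1}·y_i), indices taken mod 3.
Cross-terms: -4, -23, -22  ⇒  Σ = -49
Area = |Σ|/2 = 24.5.

24.5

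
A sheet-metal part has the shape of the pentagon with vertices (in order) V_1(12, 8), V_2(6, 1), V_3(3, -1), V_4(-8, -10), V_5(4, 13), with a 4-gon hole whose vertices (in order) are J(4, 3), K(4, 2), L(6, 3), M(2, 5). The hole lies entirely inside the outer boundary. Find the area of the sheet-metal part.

132.5

Outer boundary:
Apply Gauss's area formula: 2A = Σ (x_i·y_{i+1} − x_{i+1}·y_i), indices taken mod 5.
Σ = (-36) + (-9) + (-38) + (-64) + (-124) = -271
Area = |Σ|/2 = 135.5.
Hole:
J→K: (4)(2) − (4)(3) = -4
K→L: (4)(3) − (6)(2) = 0
L→M: (6)(5) − (2)(3) = 24
M→J: (2)(3) − (4)(5) = -14
Σ = 6
Area = |Σ|/2 = 3.
Net area = 135.5 − 3 = 132.5.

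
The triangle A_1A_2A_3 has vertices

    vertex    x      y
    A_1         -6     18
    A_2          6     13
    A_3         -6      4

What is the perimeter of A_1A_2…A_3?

42

|A_1A_2| = √((12)² + (-5)²) = √169 = 13
|A_2A_3| = √((-12)² + (-9)²) = √225 = 15
|A_3A_1| = √((0)² + (14)²) = √196 = 14
Perimeter = 13 + 15 + 14 = 42.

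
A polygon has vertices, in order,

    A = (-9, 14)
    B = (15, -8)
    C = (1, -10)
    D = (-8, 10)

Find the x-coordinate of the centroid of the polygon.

559/279

Apply the surveyor's formula. First the cross-terms c_i = x_i·y_{i+1} − x_{i+1}·y_i:
  -138, -142, -70, -22  ⇒  2A = -372, A = -186.
Then Σ (x_i + x_{i+1})·c_i = -2236, so x̄ = -2236 / (6·(-186)) = 559/279.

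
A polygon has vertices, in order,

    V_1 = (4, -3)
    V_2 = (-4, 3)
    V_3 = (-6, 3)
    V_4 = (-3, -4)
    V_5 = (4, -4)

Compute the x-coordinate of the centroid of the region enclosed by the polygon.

-99/71

Apply the shoelace (surveyor's) formula. First the cross-terms c_i = x_i·y_{i+1} − x_{i+1}·y_i:
  0, 6, 33, 28, 4  ⇒  2A = 71, A = 35.5.
Then Σ (x_i + x_{i+1})·c_i = -297, so x̄ = -297 / (6·35.5) = -99/71.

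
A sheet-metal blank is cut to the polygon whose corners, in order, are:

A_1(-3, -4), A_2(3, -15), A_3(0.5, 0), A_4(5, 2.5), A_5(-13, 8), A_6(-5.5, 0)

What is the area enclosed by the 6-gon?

102.125

Cross-terms: 57, 7.5, 1.25, 72.5, 44, 22  ⇒  Σ = 204.25
Area = |Σ|/2 = 102.125.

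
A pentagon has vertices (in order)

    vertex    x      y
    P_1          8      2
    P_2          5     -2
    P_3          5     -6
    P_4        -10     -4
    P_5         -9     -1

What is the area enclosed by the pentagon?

Apply Gauss's area formula: 2A = Σ (x_i·y_{i+1} − x_{i+1}·y_i), indices taken mod 5.
Cross-terms: -26, -20, -80, -26, -10  ⇒  Σ = -162
Area = |Σ|/2 = 81.

81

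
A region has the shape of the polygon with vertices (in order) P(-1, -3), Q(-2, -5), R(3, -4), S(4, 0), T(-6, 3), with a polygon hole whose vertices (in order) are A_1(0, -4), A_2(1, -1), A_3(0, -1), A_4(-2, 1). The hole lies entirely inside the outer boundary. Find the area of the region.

Outer boundary:
Apply the surveyor's formula: 2A = Σ (x_i·y_{i+1} − x_{i+1}·y_i), indices taken mod 5.
Σ = (-1) + (23) + (16) + (12) + (21) = 71
Area = |Σ|/2 = 35.5.
Hole:
Cross-terms: 4, -1, -2, 8  ⇒  Σ = 9
Area = |Σ|/2 = 4.5.
Net area = 35.5 − 4.5 = 31.

31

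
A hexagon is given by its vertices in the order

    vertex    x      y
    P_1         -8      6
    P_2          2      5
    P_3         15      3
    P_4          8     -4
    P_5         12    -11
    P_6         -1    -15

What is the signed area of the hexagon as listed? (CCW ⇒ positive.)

-281

Apply the shoelace formula: 2A = Σ (x_i·y_{i+1} − x_{i+1}·y_i), indices taken mod 6.
Σ = (-52) + (-69) + (-84) + (-40) + (-191) + (-126) = -562
Signed area = Σ/2 = -281 (negative ⇒ clockwise traversal).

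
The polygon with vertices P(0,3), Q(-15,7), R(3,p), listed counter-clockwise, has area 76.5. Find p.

-8

The doubled signed area Σ (x_i y_{i+1} − x_{i+1} y_i) is linear in p.
With p=0 it equals 33; the coefficient of p is -15 (from the two edges through R).
So -15·p + 33 = 2·76.5 = 153 ⇒ p = -8.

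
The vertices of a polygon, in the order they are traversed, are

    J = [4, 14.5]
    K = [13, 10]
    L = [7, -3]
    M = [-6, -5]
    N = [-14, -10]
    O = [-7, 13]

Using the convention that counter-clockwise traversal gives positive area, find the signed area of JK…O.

J→K: (4)(10) − (13)(14.5) = -148.5
K→L: (13)(-3) − (7)(10) = -109
L→M: (7)(-5) − (-6)(-3) = -53
M→N: (-6)(-10) − (-14)(-5) = -10
N→O: (-14)(13) − (-7)(-10) = -252
O→J: (-7)(14.5) − (4)(13) = -153.5
Σ = -726
Signed area = Σ/2 = -363 (negative ⇒ clockwise traversal).

-363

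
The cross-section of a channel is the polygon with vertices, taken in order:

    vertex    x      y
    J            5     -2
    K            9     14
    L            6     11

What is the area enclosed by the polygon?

Apply the shoelace formula: 2A = Σ (x_i·y_{i+1} − x_{i+1}·y_i), indices taken mod 3.
J→K: (5)(14) − (9)(-2) = 88
K→L: (9)(11) − (6)(14) = 15
L→J: (6)(-2) − (5)(11) = -67
Σ = 36
Area = |Σ|/2 = 18.

18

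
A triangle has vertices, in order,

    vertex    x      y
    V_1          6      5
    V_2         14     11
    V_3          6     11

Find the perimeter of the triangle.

|V_1V_2| = √((8)² + (6)²) = √100 = 10
|V_2V_3| = √((-8)² + (0)²) = √64 = 8
|V_3V_1| = √((0)² + (-6)²) = √36 = 6
Perimeter = 10 + 8 + 6 = 24.

24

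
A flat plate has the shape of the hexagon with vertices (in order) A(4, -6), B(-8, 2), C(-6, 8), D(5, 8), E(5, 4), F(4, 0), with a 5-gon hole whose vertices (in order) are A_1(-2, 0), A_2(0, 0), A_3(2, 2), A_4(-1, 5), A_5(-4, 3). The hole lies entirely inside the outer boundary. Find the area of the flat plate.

Outer boundary:
Apply the shoelace formula: 2A = Σ (x_i·y_{i+1} − x_{i+1}·y_i), indices taken mod 6.
Σ = (-40) + (-52) + (-88) + (-20) + (-16) + (-24) = -240
Area = |Σ|/2 = 120.
Hole:
Cross-terms: 0, 0, 12, 17, 6  ⇒  Σ = 35
Area = |Σ|/2 = 17.5.
Net area = 120 − 17.5 = 102.5.

102.5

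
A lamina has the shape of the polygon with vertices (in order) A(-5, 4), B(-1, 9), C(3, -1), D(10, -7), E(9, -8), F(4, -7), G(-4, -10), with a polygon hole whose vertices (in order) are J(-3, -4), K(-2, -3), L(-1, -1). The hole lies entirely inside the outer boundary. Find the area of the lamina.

129.5

Outer boundary:
A→B: (-5)(9) − (-1)(4) = -41
B→C: (-1)(-1) − (3)(9) = -26
C→D: (3)(-7) − (10)(-1) = -11
D→E: (10)(-8) − (9)(-7) = -17
E→F: (9)(-7) − (4)(-8) = -31
F→G: (4)(-10) − (-4)(-7) = -68
G→A: (-4)(4) − (-5)(-10) = -66
Σ = -260
Area = |Σ|/2 = 130.
Hole:
Apply the shoelace formula: 2A = Σ (x_i·y_{i+1} − x_{i+1}·y_i), indices taken mod 3.
Cross-terms: 1, -1, 1  ⇒  Σ = 1
Area = |Σ|/2 = 0.5.
Net area = 130 − 0.5 = 129.5.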